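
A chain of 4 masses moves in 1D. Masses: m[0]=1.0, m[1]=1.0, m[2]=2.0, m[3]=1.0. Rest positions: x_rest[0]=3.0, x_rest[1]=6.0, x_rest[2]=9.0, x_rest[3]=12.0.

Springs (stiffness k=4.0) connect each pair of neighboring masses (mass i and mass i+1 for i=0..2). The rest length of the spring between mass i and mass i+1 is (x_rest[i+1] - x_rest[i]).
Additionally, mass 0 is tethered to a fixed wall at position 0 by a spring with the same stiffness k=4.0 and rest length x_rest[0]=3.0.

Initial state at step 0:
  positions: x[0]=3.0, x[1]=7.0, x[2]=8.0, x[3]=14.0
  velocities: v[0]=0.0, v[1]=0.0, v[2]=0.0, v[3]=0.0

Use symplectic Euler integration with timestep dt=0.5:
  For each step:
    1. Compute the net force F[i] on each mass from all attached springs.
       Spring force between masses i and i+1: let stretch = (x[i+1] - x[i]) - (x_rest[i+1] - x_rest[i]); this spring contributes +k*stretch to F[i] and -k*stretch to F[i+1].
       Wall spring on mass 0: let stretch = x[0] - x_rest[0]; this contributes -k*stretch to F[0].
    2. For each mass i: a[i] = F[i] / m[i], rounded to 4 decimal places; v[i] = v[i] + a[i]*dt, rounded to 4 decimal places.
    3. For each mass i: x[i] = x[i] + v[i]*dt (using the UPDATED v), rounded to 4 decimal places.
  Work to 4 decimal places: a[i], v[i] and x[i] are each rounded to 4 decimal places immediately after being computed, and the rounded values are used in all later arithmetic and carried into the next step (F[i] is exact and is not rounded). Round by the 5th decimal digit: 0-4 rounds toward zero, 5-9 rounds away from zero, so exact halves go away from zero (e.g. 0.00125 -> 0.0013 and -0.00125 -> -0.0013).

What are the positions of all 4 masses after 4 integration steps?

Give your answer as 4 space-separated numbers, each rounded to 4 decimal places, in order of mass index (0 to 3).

Step 0: x=[3.0000 7.0000 8.0000 14.0000] v=[0.0000 0.0000 0.0000 0.0000]
Step 1: x=[4.0000 4.0000 10.5000 11.0000] v=[2.0000 -6.0000 5.0000 -6.0000]
Step 2: x=[1.0000 7.5000 10.0000 10.5000] v=[-6.0000 7.0000 -1.0000 -1.0000]
Step 3: x=[3.5000 7.0000 8.5000 12.5000] v=[5.0000 -1.0000 -3.0000 4.0000]
Step 4: x=[6.0000 4.5000 8.2500 13.5000] v=[5.0000 -5.0000 -0.5000 2.0000]

Answer: 6.0000 4.5000 8.2500 13.5000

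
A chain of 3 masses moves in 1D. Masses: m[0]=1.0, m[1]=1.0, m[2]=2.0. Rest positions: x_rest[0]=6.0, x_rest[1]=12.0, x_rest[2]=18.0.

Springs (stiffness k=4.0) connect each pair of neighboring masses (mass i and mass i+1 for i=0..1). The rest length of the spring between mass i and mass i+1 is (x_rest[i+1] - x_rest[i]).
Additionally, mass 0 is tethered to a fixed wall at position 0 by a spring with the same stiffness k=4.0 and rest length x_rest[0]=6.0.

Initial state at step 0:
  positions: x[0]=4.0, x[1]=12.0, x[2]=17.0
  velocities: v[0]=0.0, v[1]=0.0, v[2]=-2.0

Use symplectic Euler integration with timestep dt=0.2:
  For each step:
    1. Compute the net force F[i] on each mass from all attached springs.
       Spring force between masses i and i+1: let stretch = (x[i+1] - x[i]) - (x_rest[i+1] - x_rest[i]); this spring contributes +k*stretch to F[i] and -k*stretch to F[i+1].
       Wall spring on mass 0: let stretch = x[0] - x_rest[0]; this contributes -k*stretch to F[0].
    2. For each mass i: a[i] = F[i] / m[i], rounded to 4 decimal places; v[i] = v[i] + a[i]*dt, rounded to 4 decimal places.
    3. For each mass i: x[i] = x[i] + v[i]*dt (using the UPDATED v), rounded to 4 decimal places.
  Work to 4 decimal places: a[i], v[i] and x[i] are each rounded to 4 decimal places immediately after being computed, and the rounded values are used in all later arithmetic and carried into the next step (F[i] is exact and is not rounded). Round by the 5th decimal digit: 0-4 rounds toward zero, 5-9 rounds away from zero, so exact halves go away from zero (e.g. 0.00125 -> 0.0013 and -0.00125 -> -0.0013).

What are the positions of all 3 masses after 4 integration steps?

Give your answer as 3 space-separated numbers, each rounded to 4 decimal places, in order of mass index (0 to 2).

Step 0: x=[4.0000 12.0000 17.0000] v=[0.0000 0.0000 -2.0000]
Step 1: x=[4.6400 11.5200 16.6800] v=[3.2000 -2.4000 -1.6000]
Step 2: x=[5.6384 10.7648 16.4272] v=[4.9920 -3.7760 -1.2640]
Step 3: x=[6.5549 10.0954 16.2014] v=[4.5824 -3.3472 -1.1290]
Step 4: x=[6.9891 9.8364 15.9671] v=[2.1709 -1.2948 -1.1714]

Answer: 6.9891 9.8364 15.9671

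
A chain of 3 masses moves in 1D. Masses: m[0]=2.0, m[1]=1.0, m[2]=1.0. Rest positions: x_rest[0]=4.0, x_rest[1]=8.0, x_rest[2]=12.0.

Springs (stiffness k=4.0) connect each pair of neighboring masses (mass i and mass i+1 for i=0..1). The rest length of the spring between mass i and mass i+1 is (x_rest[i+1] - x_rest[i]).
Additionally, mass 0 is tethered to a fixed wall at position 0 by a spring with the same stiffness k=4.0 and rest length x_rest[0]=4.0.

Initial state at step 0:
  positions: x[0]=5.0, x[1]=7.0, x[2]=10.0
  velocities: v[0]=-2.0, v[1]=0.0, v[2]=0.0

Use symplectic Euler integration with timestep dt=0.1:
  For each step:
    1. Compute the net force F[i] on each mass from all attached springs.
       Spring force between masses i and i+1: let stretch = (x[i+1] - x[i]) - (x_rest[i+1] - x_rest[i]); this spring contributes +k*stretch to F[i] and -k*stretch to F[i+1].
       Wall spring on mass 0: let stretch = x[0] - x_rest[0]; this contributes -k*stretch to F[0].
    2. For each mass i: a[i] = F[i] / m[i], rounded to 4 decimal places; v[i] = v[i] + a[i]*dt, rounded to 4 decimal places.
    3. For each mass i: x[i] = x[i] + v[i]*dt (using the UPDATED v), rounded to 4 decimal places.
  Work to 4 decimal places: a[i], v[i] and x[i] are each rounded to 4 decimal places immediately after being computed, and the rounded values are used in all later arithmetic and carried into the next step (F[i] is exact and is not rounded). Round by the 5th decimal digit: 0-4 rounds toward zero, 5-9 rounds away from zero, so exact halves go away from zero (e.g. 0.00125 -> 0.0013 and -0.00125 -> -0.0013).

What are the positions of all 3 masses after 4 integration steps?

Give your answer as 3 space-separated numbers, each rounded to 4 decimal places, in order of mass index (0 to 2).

Step 0: x=[5.0000 7.0000 10.0000] v=[-2.0000 0.0000 0.0000]
Step 1: x=[4.7400 7.0400 10.0400] v=[-2.6000 0.4000 0.4000]
Step 2: x=[4.4312 7.1080 10.1200] v=[-3.0880 0.6800 0.8000]
Step 3: x=[4.0873 7.1894 10.2395] v=[-3.4389 0.8141 1.1952]
Step 4: x=[3.7237 7.2687 10.3970] v=[-3.6359 0.7933 1.5752]

Answer: 3.7237 7.2687 10.3970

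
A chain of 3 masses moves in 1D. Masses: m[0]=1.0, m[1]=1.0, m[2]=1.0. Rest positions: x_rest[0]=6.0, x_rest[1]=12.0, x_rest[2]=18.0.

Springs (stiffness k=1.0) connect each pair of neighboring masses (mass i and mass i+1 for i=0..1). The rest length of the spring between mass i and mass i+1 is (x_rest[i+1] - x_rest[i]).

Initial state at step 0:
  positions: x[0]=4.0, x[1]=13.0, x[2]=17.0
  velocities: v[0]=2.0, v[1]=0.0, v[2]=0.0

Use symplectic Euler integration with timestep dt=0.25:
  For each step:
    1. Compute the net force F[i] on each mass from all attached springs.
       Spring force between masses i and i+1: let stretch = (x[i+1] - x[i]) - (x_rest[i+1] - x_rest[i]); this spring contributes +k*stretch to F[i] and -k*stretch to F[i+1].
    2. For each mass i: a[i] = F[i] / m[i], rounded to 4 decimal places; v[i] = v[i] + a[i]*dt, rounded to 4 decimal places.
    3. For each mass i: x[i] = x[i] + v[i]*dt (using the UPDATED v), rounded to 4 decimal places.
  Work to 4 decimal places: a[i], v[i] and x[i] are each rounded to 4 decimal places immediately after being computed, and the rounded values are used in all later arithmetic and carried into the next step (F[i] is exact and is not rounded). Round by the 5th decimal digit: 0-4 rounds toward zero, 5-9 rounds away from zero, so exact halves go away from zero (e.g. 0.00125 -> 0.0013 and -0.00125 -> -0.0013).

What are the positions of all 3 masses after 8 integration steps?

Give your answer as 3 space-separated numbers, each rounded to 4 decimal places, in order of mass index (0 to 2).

Answer: 8.5005 11.3633 18.1368

Derivation:
Step 0: x=[4.0000 13.0000 17.0000] v=[2.0000 0.0000 0.0000]
Step 1: x=[4.6875 12.6875 17.1250] v=[2.7500 -1.2500 0.5000]
Step 2: x=[5.5000 12.1524 17.3477] v=[3.2500 -2.1406 0.8906]
Step 3: x=[6.3533 11.5262 17.6207] v=[3.4131 -2.5049 1.0918]
Step 4: x=[7.1549 10.9576 17.8878] v=[3.2063 -2.2745 1.0682]
Step 5: x=[7.8192 10.5845 18.0967] v=[2.6570 -1.4926 0.8357]
Step 6: x=[8.2813 10.5080 18.2111] v=[1.8483 -0.3059 0.4577]
Step 7: x=[8.5076 10.7738 18.2191] v=[0.9050 1.0632 0.0319]
Step 8: x=[8.5005 11.3633 18.1368] v=[-0.0285 2.3580 -0.3294]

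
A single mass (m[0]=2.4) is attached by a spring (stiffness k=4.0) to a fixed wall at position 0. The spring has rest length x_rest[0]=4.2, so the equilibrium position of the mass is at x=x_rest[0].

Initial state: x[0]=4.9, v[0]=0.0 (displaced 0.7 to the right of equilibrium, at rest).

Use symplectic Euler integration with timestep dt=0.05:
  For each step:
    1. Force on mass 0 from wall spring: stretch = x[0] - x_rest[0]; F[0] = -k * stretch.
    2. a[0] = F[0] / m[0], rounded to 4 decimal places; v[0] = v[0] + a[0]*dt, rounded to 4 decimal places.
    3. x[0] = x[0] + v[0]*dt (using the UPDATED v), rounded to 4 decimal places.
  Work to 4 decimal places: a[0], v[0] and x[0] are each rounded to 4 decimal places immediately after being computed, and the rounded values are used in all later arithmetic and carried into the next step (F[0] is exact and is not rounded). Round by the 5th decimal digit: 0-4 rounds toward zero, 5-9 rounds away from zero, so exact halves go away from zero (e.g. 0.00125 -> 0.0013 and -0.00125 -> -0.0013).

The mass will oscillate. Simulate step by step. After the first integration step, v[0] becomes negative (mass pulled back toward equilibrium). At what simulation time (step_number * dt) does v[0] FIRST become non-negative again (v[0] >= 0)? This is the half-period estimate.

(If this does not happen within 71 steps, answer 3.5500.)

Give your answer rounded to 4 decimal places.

Step 0: x=[4.9000] v=[0.0000]
Step 1: x=[4.8971] v=[-0.0583]
Step 2: x=[4.8913] v=[-0.1164]
Step 3: x=[4.8826] v=[-0.1740]
Step 4: x=[4.8711] v=[-0.2309]
Step 5: x=[4.8568] v=[-0.2868]
Step 6: x=[4.8397] v=[-0.3415]
Step 7: x=[4.8200] v=[-0.3948]
Step 8: x=[4.7977] v=[-0.4465]
Step 9: x=[4.7729] v=[-0.4963]
Step 10: x=[4.7457] v=[-0.5440]
Step 11: x=[4.7162] v=[-0.5895]
Step 12: x=[4.6846] v=[-0.6325]
Step 13: x=[4.6510] v=[-0.6729]
Step 14: x=[4.6155] v=[-0.7105]
Step 15: x=[4.5782] v=[-0.7451]
Step 16: x=[4.5394] v=[-0.7766]
Step 17: x=[4.4992] v=[-0.8049]
Step 18: x=[4.4577] v=[-0.8298]
Step 19: x=[4.4151] v=[-0.8513]
Step 20: x=[4.3716] v=[-0.8692]
Step 21: x=[4.3274] v=[-0.8835]
Step 22: x=[4.2827] v=[-0.8941]
Step 23: x=[4.2377] v=[-0.9010]
Step 24: x=[4.1925] v=[-0.9041]
Step 25: x=[4.1473] v=[-0.9035]
Step 26: x=[4.1023] v=[-0.8991]
Step 27: x=[4.0578] v=[-0.8910]
Step 28: x=[4.0138] v=[-0.8792]
Step 29: x=[3.9706] v=[-0.8637]
Step 30: x=[3.9284] v=[-0.8446]
Step 31: x=[3.8873] v=[-0.8220]
Step 32: x=[3.8475] v=[-0.7959]
Step 33: x=[3.8092] v=[-0.7665]
Step 34: x=[3.7725] v=[-0.7339]
Step 35: x=[3.7376] v=[-0.6983]
Step 36: x=[3.7046] v=[-0.6598]
Step 37: x=[3.6737] v=[-0.6185]
Step 38: x=[3.6450] v=[-0.5746]
Step 39: x=[3.6186] v=[-0.5284]
Step 40: x=[3.5946] v=[-0.4800]
Step 41: x=[3.5731] v=[-0.4296]
Step 42: x=[3.5542] v=[-0.3774]
Step 43: x=[3.5380] v=[-0.3236]
Step 44: x=[3.5246] v=[-0.2684]
Step 45: x=[3.5140] v=[-0.2121]
Step 46: x=[3.5063] v=[-0.1549]
Step 47: x=[3.5014] v=[-0.0971]
Step 48: x=[3.4995] v=[-0.0389]
Step 49: x=[3.5005] v=[0.0195]
First v>=0 after going negative at step 49, time=2.4500

Answer: 2.4500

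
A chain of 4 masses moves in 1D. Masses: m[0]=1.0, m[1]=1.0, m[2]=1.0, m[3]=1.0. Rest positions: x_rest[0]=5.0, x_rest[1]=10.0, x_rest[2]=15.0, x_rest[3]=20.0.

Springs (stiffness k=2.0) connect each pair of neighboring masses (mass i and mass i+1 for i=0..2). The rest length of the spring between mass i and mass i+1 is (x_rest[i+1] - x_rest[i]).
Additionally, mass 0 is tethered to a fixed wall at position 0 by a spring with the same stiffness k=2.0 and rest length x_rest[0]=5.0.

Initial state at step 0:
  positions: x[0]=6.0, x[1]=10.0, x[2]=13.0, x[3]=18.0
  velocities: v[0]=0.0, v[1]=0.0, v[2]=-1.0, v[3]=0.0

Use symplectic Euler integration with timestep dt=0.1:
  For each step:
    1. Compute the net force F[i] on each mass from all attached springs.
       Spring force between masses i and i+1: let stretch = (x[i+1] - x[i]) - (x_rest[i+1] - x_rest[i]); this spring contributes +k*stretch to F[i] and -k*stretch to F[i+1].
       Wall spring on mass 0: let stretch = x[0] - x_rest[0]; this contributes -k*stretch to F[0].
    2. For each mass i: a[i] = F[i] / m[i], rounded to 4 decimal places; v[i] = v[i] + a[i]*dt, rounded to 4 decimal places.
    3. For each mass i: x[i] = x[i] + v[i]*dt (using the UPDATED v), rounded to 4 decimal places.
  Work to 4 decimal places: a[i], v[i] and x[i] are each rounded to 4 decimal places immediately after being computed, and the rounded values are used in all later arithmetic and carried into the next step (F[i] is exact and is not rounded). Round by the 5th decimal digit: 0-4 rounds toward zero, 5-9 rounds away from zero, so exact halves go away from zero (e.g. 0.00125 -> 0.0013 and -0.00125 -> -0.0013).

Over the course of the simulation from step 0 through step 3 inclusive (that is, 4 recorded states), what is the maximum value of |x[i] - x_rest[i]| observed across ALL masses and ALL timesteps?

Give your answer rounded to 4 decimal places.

Answer: 2.0780

Derivation:
Step 0: x=[6.0000 10.0000 13.0000 18.0000] v=[0.0000 0.0000 -1.0000 0.0000]
Step 1: x=[5.9600 9.9800 12.9400 18.0000] v=[-0.4000 -0.2000 -0.6000 0.0000]
Step 2: x=[5.8812 9.9388 12.9220 17.9988] v=[-0.7880 -0.4120 -0.1800 -0.0120]
Step 3: x=[5.7659 9.8761 12.9459 17.9961] v=[-1.1527 -0.6269 0.2387 -0.0274]
Max displacement = 2.0780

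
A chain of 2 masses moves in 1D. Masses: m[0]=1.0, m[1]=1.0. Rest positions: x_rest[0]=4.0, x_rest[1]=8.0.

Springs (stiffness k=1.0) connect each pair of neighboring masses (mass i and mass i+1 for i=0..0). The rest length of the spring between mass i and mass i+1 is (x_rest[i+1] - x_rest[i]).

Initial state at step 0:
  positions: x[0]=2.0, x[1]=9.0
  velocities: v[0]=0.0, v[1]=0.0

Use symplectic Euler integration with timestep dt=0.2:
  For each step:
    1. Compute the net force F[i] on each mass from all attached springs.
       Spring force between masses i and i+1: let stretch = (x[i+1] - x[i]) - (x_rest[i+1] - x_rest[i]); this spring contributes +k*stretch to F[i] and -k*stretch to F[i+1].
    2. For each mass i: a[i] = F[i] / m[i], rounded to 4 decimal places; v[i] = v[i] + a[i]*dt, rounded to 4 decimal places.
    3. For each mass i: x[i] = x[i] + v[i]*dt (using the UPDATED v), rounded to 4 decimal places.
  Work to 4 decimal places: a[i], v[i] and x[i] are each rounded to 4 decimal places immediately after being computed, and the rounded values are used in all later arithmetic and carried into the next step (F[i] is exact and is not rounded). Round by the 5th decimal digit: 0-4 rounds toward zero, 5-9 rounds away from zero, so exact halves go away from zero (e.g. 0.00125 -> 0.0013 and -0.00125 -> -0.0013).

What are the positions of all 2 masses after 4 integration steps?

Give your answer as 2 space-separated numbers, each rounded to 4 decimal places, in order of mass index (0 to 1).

Step 0: x=[2.0000 9.0000] v=[0.0000 0.0000]
Step 1: x=[2.1200 8.8800] v=[0.6000 -0.6000]
Step 2: x=[2.3504 8.6496] v=[1.1520 -1.1520]
Step 3: x=[2.6728 8.3272] v=[1.6118 -1.6118]
Step 4: x=[3.0613 7.9387] v=[1.9427 -1.9427]

Answer: 3.0613 7.9387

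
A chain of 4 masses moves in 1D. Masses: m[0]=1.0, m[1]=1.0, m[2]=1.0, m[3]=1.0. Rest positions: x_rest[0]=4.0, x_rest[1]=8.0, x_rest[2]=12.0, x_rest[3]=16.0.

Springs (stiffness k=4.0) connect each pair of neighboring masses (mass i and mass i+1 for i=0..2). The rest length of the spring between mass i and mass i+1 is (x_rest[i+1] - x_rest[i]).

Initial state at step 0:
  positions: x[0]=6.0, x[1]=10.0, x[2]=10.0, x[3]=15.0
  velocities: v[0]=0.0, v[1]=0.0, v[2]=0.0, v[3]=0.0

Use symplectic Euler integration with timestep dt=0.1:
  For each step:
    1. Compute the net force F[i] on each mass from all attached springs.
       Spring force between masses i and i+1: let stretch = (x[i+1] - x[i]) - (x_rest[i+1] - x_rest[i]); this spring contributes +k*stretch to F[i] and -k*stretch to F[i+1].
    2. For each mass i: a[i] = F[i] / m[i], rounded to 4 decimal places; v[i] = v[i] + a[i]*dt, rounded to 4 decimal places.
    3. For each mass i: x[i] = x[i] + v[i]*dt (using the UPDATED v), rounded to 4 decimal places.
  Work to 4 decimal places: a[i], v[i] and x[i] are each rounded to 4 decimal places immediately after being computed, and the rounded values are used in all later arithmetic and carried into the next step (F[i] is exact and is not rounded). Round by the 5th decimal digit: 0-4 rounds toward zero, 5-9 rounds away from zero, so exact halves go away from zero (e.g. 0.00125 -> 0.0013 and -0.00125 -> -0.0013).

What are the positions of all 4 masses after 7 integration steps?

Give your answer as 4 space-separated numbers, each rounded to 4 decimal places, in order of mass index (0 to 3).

Answer: 5.3973 7.5984 13.1690 14.8355

Derivation:
Step 0: x=[6.0000 10.0000 10.0000 15.0000] v=[0.0000 0.0000 0.0000 0.0000]
Step 1: x=[6.0000 9.8400 10.2000 14.9600] v=[0.0000 -1.6000 2.0000 -0.4000]
Step 2: x=[5.9936 9.5408 10.5760 14.8896] v=[-0.0640 -2.9920 3.7600 -0.7040]
Step 3: x=[5.9691 9.1411 11.0831 14.8067] v=[-0.2451 -3.9968 5.0714 -0.8294]
Step 4: x=[5.9115 8.6922 11.6615 14.7348] v=[-0.5763 -4.4888 5.7840 -0.7188]
Step 5: x=[5.8051 8.2509 12.2441 14.7000] v=[-1.0640 -4.4134 5.8256 -0.3481]
Step 6: x=[5.6365 7.8715 12.7652 14.7270] v=[-1.6857 -3.7944 5.2107 0.2695]
Step 7: x=[5.3973 7.5984 13.1690 14.8355] v=[-2.3917 -2.7309 4.0379 1.0848]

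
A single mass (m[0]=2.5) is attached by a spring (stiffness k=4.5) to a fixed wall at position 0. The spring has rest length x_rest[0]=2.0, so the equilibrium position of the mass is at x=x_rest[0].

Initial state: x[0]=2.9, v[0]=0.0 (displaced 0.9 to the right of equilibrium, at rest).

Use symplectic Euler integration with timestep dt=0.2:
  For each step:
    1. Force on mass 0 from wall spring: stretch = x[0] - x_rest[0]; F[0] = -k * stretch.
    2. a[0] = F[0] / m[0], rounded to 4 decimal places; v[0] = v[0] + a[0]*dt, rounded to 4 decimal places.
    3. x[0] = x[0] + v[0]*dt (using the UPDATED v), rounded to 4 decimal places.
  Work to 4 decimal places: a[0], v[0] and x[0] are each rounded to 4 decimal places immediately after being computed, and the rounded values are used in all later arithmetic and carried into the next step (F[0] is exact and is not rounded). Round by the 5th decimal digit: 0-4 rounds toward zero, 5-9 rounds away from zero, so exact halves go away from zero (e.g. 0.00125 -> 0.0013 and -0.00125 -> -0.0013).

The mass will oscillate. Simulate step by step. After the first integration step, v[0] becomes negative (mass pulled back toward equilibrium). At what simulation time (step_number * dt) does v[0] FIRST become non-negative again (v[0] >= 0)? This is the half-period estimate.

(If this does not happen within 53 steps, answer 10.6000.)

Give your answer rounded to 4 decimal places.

Step 0: x=[2.9000] v=[0.0000]
Step 1: x=[2.8352] v=[-0.3240]
Step 2: x=[2.7103] v=[-0.6247]
Step 3: x=[2.5342] v=[-0.8804]
Step 4: x=[2.3197] v=[-1.0727]
Step 5: x=[2.0821] v=[-1.1878]
Step 6: x=[1.8386] v=[-1.2174]
Step 7: x=[1.6067] v=[-1.1593]
Step 8: x=[1.4032] v=[-1.0177]
Step 9: x=[1.2426] v=[-0.8029]
Step 10: x=[1.1366] v=[-0.5302]
Step 11: x=[1.0927] v=[-0.2194]
Step 12: x=[1.1141] v=[0.1072]
First v>=0 after going negative at step 12, time=2.4000

Answer: 2.4000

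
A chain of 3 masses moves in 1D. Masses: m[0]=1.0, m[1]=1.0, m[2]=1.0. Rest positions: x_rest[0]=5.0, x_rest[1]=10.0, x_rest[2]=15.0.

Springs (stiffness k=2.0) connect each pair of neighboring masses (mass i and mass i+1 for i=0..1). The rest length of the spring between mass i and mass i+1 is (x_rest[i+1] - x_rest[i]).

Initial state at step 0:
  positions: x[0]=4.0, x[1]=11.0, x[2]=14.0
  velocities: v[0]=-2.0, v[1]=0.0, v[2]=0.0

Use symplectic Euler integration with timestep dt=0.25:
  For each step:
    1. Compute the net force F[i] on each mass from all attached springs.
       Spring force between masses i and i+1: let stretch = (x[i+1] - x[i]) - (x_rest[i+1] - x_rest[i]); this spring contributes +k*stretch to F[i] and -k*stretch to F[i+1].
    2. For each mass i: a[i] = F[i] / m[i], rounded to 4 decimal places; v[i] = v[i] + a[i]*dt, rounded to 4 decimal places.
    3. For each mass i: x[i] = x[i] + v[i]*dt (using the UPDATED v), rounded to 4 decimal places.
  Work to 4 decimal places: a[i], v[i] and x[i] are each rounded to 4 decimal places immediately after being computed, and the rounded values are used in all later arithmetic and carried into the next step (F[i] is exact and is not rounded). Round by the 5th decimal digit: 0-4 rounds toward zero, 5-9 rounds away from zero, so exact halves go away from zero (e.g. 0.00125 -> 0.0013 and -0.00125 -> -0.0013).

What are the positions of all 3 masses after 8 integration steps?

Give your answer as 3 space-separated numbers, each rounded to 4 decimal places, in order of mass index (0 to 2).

Answer: 2.8777 8.8226 13.2998

Derivation:
Step 0: x=[4.0000 11.0000 14.0000] v=[-2.0000 0.0000 0.0000]
Step 1: x=[3.7500 10.5000 14.2500] v=[-1.0000 -2.0000 1.0000]
Step 2: x=[3.7188 9.6250 14.6563] v=[-0.1250 -3.5000 1.6250]
Step 3: x=[3.8008 8.6406 15.0587] v=[0.3281 -3.9375 1.6094]
Step 4: x=[3.8628 7.8535 15.2838] v=[0.2480 -3.1484 0.9004]
Step 5: x=[3.7986 7.4964 15.2051] v=[-0.2567 -1.4286 -0.3148]
Step 6: x=[3.5717 7.6406 14.7878] v=[-0.9078 0.5769 -1.6692]
Step 7: x=[3.2284 8.1696 14.1021] v=[-1.3734 2.1161 -2.7428]
Step 8: x=[2.8777 8.8226 13.2998] v=[-1.4028 2.6118 -3.2091]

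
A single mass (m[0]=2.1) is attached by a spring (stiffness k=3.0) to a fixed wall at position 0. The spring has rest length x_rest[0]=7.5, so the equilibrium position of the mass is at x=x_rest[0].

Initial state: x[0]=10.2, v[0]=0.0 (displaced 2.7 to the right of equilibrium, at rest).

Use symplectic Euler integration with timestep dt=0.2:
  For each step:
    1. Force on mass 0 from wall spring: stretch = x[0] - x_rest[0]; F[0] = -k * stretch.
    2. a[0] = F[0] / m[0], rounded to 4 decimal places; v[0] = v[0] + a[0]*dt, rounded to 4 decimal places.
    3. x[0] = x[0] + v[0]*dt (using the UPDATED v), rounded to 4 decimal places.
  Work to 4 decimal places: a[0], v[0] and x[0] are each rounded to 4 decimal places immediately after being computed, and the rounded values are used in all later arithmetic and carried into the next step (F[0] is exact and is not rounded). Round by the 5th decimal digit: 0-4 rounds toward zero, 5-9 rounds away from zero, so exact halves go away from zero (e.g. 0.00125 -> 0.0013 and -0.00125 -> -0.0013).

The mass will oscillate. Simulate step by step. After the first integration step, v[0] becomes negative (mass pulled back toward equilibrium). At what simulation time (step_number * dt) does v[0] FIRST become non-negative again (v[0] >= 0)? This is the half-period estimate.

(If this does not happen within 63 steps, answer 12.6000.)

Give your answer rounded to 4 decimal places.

Step 0: x=[10.2000] v=[0.0000]
Step 1: x=[10.0457] v=[-0.7714]
Step 2: x=[9.7460] v=[-1.4987]
Step 3: x=[9.3179] v=[-2.1404]
Step 4: x=[8.7859] v=[-2.6598]
Step 5: x=[8.1805] v=[-3.0272]
Step 6: x=[7.5362] v=[-3.2216]
Step 7: x=[6.8898] v=[-3.2319]
Step 8: x=[6.2783] v=[-3.0576]
Step 9: x=[5.7366] v=[-2.7085]
Step 10: x=[5.2957] v=[-2.2047]
Step 11: x=[4.9807] v=[-1.5749]
Step 12: x=[4.8097] v=[-0.8551]
Step 13: x=[4.7924] v=[-0.0864]
Step 14: x=[4.9298] v=[0.6872]
First v>=0 after going negative at step 14, time=2.8000

Answer: 2.8000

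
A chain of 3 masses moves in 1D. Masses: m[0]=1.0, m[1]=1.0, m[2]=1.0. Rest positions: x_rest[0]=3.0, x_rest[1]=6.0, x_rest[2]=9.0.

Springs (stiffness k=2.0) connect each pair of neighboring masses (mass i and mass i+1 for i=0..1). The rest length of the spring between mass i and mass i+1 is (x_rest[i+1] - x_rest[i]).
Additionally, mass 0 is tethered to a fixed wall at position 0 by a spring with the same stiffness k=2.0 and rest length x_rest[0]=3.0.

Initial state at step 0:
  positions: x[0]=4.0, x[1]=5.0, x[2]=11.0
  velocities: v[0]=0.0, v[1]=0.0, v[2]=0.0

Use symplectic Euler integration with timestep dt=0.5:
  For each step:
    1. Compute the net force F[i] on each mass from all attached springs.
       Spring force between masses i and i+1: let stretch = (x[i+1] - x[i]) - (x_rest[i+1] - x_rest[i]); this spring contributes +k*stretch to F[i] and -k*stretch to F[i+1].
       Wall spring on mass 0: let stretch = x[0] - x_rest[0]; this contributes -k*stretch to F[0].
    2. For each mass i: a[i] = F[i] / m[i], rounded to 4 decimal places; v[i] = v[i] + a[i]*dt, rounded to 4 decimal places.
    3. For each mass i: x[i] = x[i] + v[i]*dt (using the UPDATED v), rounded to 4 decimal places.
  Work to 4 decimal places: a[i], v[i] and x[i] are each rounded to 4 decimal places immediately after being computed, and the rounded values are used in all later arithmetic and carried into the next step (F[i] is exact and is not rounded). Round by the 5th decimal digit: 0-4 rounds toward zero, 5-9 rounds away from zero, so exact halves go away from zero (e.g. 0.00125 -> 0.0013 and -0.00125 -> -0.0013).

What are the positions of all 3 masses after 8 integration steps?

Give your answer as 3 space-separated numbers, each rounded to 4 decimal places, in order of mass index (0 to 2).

Step 0: x=[4.0000 5.0000 11.0000] v=[0.0000 0.0000 0.0000]
Step 1: x=[2.5000 7.5000 9.5000] v=[-3.0000 5.0000 -3.0000]
Step 2: x=[2.2500 8.5000 8.5000] v=[-0.5000 2.0000 -2.0000]
Step 3: x=[4.0000 6.3750 9.0000] v=[3.5000 -4.2500 1.0000]
Step 4: x=[4.9375 4.3750 9.6875] v=[1.8750 -4.0000 1.3750]
Step 5: x=[3.1250 5.3125 9.2188] v=[-3.6250 1.8750 -0.9375]
Step 6: x=[0.8438 7.1094 8.2969] v=[-4.5625 3.5938 -1.8438]
Step 7: x=[1.2735 6.3673 8.2813] v=[0.8593 -1.4843 -0.0313]
Step 8: x=[3.6133 4.0353 8.8087] v=[4.6796 -4.6641 1.0547]

Answer: 3.6133 4.0353 8.8087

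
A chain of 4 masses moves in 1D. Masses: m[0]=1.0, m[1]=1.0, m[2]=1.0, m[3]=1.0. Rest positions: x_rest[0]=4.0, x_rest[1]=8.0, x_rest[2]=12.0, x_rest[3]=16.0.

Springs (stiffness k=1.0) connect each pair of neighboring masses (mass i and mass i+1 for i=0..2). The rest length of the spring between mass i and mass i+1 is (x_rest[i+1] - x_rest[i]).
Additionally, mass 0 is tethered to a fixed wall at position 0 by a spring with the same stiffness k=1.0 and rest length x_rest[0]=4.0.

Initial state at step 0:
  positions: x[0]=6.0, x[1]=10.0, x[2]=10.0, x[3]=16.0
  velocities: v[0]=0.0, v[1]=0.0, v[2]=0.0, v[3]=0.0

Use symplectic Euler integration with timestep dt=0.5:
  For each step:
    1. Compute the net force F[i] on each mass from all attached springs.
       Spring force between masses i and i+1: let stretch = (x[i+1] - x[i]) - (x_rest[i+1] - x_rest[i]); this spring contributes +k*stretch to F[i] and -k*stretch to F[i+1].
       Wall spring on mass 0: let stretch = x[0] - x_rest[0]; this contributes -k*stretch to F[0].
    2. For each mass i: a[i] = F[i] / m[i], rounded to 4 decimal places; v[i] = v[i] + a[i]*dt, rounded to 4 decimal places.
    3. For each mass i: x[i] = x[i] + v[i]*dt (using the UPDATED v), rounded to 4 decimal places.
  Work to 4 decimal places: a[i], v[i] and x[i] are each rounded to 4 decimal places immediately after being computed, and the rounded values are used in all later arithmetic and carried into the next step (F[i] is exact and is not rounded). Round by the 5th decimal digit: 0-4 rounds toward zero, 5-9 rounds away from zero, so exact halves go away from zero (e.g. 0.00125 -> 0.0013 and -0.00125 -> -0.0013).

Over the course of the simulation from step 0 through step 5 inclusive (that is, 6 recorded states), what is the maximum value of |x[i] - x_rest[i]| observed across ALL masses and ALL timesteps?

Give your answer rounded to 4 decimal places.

Step 0: x=[6.0000 10.0000 10.0000 16.0000] v=[0.0000 0.0000 0.0000 0.0000]
Step 1: x=[5.5000 9.0000 11.5000 15.5000] v=[-1.0000 -2.0000 3.0000 -1.0000]
Step 2: x=[4.5000 7.7500 13.3750 15.0000] v=[-2.0000 -2.5000 3.7500 -1.0000]
Step 3: x=[3.1875 7.0938 14.2500 15.0938] v=[-2.6250 -1.3125 1.7500 0.1875]
Step 4: x=[2.0547 7.2501 13.5469 15.9766] v=[-2.2656 0.3125 -1.4062 1.7656]
Step 5: x=[1.7071 7.6817 11.8770 17.2520] v=[-0.6953 0.8632 -3.3398 2.5508]
Max displacement = 2.2929

Answer: 2.2929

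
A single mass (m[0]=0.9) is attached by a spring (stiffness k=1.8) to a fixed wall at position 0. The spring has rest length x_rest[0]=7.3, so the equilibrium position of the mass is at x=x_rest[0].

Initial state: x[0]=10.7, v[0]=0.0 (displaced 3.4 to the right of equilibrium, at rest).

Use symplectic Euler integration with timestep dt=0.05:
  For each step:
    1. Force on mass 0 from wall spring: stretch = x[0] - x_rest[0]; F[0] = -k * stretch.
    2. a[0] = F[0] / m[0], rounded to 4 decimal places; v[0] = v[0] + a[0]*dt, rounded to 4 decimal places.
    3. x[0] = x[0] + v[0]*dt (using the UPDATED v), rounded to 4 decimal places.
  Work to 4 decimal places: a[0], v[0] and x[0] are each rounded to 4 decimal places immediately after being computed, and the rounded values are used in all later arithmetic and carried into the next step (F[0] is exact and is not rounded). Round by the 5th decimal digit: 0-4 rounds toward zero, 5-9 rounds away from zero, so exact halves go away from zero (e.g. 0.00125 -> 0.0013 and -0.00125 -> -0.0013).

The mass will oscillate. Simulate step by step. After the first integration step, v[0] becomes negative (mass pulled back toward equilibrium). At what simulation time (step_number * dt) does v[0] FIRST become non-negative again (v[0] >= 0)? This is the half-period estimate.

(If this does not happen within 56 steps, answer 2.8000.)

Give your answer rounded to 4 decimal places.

Step 0: x=[10.7000] v=[0.0000]
Step 1: x=[10.6830] v=[-0.3400]
Step 2: x=[10.6491] v=[-0.6783]
Step 3: x=[10.5984] v=[-1.0132]
Step 4: x=[10.5313] v=[-1.3430]
Step 5: x=[10.4480] v=[-1.6661]
Step 6: x=[10.3490] v=[-1.9809]
Step 7: x=[10.2347] v=[-2.2858]
Step 8: x=[10.1057] v=[-2.5793]
Step 9: x=[9.9627] v=[-2.8599]
Step 10: x=[9.8064] v=[-3.1262]
Step 11: x=[9.6376] v=[-3.3768]
Step 12: x=[9.4571] v=[-3.6106]
Step 13: x=[9.2658] v=[-3.8263]
Step 14: x=[9.0647] v=[-4.0229]
Step 15: x=[8.8547] v=[-4.1994]
Step 16: x=[8.6370] v=[-4.3549]
Step 17: x=[8.4126] v=[-4.4886]
Step 18: x=[8.1826] v=[-4.5999]
Step 19: x=[7.9482] v=[-4.6882]
Step 20: x=[7.7106] v=[-4.7530]
Step 21: x=[7.4709] v=[-4.7941]
Step 22: x=[7.2303] v=[-4.8112]
Step 23: x=[6.9901] v=[-4.8042]
Step 24: x=[6.7514] v=[-4.7732]
Step 25: x=[6.5155] v=[-4.7183]
Step 26: x=[6.2835] v=[-4.6399]
Step 27: x=[6.0566] v=[-4.5383]
Step 28: x=[5.8359] v=[-4.4140]
Step 29: x=[5.6225] v=[-4.2676]
Step 30: x=[5.4175] v=[-4.0999]
Step 31: x=[5.2219] v=[-3.9117]
Step 32: x=[5.0367] v=[-3.7039]
Step 33: x=[4.8628] v=[-3.4776]
Step 34: x=[4.7011] v=[-3.2339]
Step 35: x=[4.5524] v=[-2.9740]
Step 36: x=[4.4174] v=[-2.6992]
Step 37: x=[4.2969] v=[-2.4109]
Step 38: x=[4.1914] v=[-2.1106]
Step 39: x=[4.1014] v=[-1.7997]
Step 40: x=[4.0274] v=[-1.4798]
Step 41: x=[3.9698] v=[-1.1525]
Step 42: x=[3.9288] v=[-0.8195]
Step 43: x=[3.9047] v=[-0.4824]
Step 44: x=[3.8976] v=[-0.1429]
Step 45: x=[3.9075] v=[0.1973]
First v>=0 after going negative at step 45, time=2.2500

Answer: 2.2500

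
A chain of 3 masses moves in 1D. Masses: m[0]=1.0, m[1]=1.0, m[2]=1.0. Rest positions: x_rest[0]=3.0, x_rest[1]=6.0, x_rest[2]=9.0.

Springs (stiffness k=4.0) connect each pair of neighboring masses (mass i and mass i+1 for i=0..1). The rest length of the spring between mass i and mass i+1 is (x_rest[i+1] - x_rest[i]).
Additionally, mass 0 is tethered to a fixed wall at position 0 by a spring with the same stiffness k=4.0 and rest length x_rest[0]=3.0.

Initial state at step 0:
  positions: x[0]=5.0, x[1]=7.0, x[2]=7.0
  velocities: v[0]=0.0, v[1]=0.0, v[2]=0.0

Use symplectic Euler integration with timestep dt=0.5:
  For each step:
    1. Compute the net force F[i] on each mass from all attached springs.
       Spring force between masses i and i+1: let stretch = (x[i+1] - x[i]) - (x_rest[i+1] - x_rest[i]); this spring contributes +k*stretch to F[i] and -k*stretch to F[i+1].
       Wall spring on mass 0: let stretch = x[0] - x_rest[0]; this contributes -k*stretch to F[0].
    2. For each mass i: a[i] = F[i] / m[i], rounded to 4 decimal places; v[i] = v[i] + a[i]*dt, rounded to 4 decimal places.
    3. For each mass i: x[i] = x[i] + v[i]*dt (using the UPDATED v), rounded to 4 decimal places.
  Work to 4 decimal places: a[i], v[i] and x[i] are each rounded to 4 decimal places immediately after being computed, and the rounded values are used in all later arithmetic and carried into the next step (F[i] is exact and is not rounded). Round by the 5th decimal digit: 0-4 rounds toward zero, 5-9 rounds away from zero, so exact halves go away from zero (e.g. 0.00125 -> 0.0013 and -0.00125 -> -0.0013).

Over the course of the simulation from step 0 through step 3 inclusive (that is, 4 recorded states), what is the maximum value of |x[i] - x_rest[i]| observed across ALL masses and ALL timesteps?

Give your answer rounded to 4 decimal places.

Step 0: x=[5.0000 7.0000 7.0000] v=[0.0000 0.0000 0.0000]
Step 1: x=[2.0000 5.0000 10.0000] v=[-6.0000 -4.0000 6.0000]
Step 2: x=[0.0000 5.0000 11.0000] v=[-4.0000 0.0000 2.0000]
Step 3: x=[3.0000 6.0000 9.0000] v=[6.0000 2.0000 -4.0000]
Max displacement = 3.0000

Answer: 3.0000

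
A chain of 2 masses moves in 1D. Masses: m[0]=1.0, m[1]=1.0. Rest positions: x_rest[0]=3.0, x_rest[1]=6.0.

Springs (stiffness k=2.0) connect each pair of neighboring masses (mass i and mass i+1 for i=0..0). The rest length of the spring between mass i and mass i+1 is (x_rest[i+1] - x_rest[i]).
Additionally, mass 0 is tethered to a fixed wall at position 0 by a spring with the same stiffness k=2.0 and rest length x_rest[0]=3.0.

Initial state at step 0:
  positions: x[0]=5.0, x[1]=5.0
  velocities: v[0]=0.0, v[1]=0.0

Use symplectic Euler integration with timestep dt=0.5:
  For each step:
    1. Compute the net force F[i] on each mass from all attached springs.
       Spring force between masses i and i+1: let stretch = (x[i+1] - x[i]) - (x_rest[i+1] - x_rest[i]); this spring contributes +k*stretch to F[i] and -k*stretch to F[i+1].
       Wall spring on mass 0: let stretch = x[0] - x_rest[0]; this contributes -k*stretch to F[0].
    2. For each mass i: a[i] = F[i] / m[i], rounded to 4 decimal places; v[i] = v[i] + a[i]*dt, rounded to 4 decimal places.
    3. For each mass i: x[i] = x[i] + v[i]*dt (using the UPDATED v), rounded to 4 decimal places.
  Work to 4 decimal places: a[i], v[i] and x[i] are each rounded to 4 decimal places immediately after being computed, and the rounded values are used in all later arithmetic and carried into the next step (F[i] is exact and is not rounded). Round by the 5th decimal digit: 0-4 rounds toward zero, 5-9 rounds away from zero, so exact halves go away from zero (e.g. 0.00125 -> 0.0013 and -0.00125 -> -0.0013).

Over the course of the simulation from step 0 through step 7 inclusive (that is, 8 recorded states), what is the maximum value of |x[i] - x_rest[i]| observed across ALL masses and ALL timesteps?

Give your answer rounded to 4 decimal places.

Answer: 2.3203

Derivation:
Step 0: x=[5.0000 5.0000] v=[0.0000 0.0000]
Step 1: x=[2.5000 6.5000] v=[-5.0000 3.0000]
Step 2: x=[0.7500 7.5000] v=[-3.5000 2.0000]
Step 3: x=[2.0000 6.6250] v=[2.5000 -1.7500]
Step 4: x=[4.5625 4.9375] v=[5.1250 -3.3750]
Step 5: x=[5.0313 4.5625] v=[0.9375 -0.7500]
Step 6: x=[2.7500 5.9219] v=[-4.5626 2.7188]
Step 7: x=[0.6797 7.1954] v=[-4.1407 2.5469]
Max displacement = 2.3203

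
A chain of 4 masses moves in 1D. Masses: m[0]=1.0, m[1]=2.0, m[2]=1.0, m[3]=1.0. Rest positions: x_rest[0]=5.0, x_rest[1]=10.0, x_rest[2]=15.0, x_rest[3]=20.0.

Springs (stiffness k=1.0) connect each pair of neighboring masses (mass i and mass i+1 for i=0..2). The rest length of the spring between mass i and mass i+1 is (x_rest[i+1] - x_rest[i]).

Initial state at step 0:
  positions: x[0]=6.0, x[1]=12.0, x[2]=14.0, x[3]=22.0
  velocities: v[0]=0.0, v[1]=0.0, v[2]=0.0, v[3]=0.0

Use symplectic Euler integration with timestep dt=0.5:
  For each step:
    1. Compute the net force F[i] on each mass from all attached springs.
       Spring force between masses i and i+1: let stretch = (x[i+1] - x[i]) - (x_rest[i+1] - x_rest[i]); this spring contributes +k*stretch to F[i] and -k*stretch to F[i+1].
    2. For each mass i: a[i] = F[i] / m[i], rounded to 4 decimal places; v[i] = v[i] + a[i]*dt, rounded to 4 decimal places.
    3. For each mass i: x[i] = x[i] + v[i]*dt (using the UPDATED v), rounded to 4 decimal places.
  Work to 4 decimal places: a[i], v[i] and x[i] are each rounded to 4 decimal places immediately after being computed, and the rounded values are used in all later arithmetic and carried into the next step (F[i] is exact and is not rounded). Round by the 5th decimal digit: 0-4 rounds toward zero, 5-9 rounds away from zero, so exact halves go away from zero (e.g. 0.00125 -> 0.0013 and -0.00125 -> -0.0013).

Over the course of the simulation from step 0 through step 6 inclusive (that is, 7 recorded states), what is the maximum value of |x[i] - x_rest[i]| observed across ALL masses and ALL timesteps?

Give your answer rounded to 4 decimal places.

Answer: 3.4454

Derivation:
Step 0: x=[6.0000 12.0000 14.0000 22.0000] v=[0.0000 0.0000 0.0000 0.0000]
Step 1: x=[6.2500 11.5000 15.5000 21.2500] v=[0.5000 -1.0000 3.0000 -1.5000]
Step 2: x=[6.5625 10.8438 17.4375 20.3125] v=[0.6250 -1.3125 3.8750 -1.8750]
Step 3: x=[6.6954 10.4766 18.4454 19.9063] v=[0.2657 -0.7344 2.0157 -0.8125]
Step 4: x=[6.5236 10.6329 17.8263 20.3849] v=[-0.3437 0.3125 -1.2383 0.9571]
Step 5: x=[6.1291 11.1747 16.0485 21.4738] v=[-0.7891 1.0836 -3.5557 2.1778]
Step 6: x=[5.7460 11.6951 14.4085 22.4564] v=[-0.7663 1.0407 -3.2800 1.9652]
Max displacement = 3.4454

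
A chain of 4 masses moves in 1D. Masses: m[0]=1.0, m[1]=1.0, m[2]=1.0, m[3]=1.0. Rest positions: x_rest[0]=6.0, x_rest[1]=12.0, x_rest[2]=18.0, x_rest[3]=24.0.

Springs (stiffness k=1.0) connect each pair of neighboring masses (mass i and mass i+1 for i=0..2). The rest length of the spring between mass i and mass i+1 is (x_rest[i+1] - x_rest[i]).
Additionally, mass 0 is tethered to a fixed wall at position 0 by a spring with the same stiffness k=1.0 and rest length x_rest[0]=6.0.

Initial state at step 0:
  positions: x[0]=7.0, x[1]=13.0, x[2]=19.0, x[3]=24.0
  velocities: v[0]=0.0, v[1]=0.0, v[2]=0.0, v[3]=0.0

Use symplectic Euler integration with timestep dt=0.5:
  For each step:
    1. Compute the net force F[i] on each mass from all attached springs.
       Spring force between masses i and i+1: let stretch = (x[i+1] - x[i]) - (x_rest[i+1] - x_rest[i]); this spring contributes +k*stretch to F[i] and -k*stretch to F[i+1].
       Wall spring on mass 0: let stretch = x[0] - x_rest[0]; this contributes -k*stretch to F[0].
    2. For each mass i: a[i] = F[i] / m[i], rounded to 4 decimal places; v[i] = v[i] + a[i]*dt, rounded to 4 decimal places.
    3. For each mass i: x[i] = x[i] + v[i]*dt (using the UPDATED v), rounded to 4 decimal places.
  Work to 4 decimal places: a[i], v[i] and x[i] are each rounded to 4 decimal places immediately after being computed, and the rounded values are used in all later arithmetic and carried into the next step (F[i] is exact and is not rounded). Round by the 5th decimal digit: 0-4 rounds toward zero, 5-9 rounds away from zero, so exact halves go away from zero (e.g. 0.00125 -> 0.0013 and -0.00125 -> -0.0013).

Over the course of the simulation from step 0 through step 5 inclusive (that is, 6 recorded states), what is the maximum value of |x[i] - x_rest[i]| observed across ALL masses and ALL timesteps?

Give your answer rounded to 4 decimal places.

Answer: 1.1134

Derivation:
Step 0: x=[7.0000 13.0000 19.0000 24.0000] v=[0.0000 0.0000 0.0000 0.0000]
Step 1: x=[6.7500 13.0000 18.7500 24.2500] v=[-0.5000 0.0000 -0.5000 0.5000]
Step 2: x=[6.3750 12.8750 18.4375 24.6250] v=[-0.7500 -0.2500 -0.6250 0.7500]
Step 3: x=[6.0313 12.5156 18.2813 24.9532] v=[-0.6875 -0.7188 -0.3125 0.6563]
Step 4: x=[5.8008 11.9766 18.3516 25.1134] v=[-0.4610 -1.0781 0.1406 0.3204]
Step 5: x=[5.6641 11.4874 18.5186 25.0832] v=[-0.2735 -0.9785 0.3340 -0.0605]
Max displacement = 1.1134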